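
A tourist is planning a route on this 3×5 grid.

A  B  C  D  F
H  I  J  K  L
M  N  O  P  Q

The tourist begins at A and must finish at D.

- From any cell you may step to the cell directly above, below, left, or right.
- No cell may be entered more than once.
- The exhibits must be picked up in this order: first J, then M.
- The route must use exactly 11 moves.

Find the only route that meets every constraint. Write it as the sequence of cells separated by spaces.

The waypoints must appear in the order J, M, with no cell reused.
Route from A: right 2 to C, down 1 to J, left 2 to H, down 1 to M, right 3 to P, up 2 to D — 11 moves in all.
Check: order respected (J at step 3, M at step 6); 11 moves as required.

A B C J I H M N O P K D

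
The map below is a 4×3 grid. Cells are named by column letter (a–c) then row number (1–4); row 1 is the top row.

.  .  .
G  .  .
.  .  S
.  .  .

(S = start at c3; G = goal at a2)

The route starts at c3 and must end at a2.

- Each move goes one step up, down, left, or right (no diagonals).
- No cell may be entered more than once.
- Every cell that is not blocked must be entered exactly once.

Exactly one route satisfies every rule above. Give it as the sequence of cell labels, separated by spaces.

c3 c4 b4 a4 a3 b3 b2 c2 c1 b1 a1 a2

Need to visit all 12 open cells exactly once, starting at c3 and ending at a2.
Cell c4 has only two open neighbours (c3 and b4), so the path must pass straight through it: one of those is the cell it's entered from and the other is where it exits.
Route from c3: down 1 to c4, left 2 to a4, up 1 to a3, right 1 to b3, up 1 to b2, right 1 to c2, up 1 to c1, left 2 to a1, down 1 to a2 — 11 moves in all.
Check: all 12 open cells covered.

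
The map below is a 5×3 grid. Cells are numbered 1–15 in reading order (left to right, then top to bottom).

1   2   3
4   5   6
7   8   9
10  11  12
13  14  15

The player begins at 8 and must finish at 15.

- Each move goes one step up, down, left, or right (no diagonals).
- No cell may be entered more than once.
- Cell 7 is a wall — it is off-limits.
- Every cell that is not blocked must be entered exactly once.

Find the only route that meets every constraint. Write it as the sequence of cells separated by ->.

Need to visit all 14 open cells exactly once, starting at 8 and ending at 15.
Cell 3 has only two open neighbours (6 and 2), so the path must pass straight through it: one of those is the cell it's entered from and the other is where it exits.
Route from 8: up to 5, left to 4, up to 1, 2× right (reaching 3), 3× down (reaching 12), 2× left (reaching 10), down to 13, 2× right (reaching 15) — 13 moves in all.
Check: all 14 open cells covered.

8 -> 5 -> 4 -> 1 -> 2 -> 3 -> 6 -> 9 -> 12 -> 11 -> 10 -> 13 -> 14 -> 15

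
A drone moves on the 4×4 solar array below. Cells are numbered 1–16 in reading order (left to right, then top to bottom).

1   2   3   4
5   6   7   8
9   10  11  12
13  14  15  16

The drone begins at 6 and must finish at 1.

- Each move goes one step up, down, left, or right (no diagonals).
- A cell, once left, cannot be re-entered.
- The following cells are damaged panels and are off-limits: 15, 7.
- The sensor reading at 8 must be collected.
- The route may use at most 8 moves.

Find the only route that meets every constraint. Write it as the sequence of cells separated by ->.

6 -> 10 -> 11 -> 12 -> 8 -> 4 -> 3 -> 2 -> 1

Any route must reach 8 and still end at 1 within 8 moves, so the order of the required stops is forced.
Route from 6: down to 10, 2× right (reaching 12), 2× up (reaching 4), 3× left (reaching 1) — 8 moves in all.
Check: all required cells visited; 8 ≤ 8 moves.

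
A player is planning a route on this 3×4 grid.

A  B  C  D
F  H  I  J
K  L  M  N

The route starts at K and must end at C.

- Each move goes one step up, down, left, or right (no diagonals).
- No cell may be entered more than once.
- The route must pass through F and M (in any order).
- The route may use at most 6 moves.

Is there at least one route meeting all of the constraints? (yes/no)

yes

One route that works: K → F → H → L → M → I → C.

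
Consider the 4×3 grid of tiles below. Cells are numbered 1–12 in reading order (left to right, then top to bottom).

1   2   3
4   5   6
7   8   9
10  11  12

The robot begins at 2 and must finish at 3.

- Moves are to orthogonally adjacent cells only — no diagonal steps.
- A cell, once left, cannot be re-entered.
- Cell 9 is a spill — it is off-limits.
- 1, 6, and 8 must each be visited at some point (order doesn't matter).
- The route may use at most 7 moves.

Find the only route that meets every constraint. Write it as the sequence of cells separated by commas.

The budget equals the shortest possible length, so every move has to be on a shortest route through the required cells.
Route from 2: left to 1, 2× down (reaching 7), right to 8, up to 5, right to 6, up to 3 — 7 moves in all.
Check: all required cells visited; 7 ≤ 7 moves.

2, 1, 4, 7, 8, 5, 6, 3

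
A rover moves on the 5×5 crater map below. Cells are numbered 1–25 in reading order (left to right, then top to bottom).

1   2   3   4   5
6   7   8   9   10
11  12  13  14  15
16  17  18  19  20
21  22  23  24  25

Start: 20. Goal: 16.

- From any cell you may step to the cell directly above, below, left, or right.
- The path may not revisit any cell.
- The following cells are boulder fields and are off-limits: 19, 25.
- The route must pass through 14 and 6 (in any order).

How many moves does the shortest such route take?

8

Any route passes through 14 and 6 in some order between 20 and 16. Summing Manhattan distances along each leg and taking the cheapest ordering (20 → 14 → 6 → 16) gives a lower bound of 2 + 4 + 2 = 8 moves.
A route of 8 moves achieves this: 20 → 15 → 14 → 9 → 8 → 7 → 6 → 11 → 16.
Since 8 matches the lower bound, it is optimal.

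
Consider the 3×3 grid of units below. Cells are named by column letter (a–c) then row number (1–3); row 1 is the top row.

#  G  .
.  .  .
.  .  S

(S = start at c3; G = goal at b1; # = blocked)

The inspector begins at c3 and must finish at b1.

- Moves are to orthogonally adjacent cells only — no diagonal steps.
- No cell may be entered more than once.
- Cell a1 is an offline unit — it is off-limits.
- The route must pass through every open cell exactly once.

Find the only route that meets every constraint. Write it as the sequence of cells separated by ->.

c3 -> b3 -> a3 -> a2 -> b2 -> c2 -> c1 -> b1

Need to visit all 8 open cells exactly once, starting at c3 and ending at b1.
Cell a2 has only two open neighbours (a3 and b2), so the path must pass straight through it: one of those is the cell it's entered from and the other is where it exits.
Route from c3: 2× left (reaching a3), up to a2, 2× right (reaching c2), up to c1, left to b1 — 7 moves in all.
Check: all 8 open cells covered.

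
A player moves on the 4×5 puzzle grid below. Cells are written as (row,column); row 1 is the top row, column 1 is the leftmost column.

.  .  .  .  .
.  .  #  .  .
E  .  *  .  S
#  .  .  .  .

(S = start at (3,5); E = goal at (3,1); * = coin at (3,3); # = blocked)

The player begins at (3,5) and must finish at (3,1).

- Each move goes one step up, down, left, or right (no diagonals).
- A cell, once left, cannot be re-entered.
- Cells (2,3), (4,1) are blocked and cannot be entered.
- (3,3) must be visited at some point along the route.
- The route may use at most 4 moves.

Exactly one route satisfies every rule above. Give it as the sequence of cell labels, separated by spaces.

(3,5) (3,4) (3,3) (3,2) (3,1)

Any route must reach (3,3) and still end at (3,1) within 4 moves, so the order of the required stops is forced.
Route from (3,5): 4× left (reaching (3,1)) — 4 moves in all.
Check: all required cells visited; 4 ≤ 4 moves.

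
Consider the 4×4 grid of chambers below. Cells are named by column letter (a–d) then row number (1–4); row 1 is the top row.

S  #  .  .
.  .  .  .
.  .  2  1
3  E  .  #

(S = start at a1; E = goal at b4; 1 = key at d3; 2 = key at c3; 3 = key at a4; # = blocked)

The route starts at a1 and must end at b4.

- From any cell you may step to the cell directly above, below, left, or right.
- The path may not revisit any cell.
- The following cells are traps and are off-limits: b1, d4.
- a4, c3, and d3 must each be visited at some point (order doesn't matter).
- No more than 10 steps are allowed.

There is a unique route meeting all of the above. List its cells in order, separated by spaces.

a1 a2 b2 c2 d2 d3 c3 b3 a3 a4 b4

The 10-move cap with required stops at a4, c3, d3 leaves no slack for detours.
Route from a1: down to a2, 3× right (reaching d2), down to d3, 3× left (reaching a3), down to a4, right to b4 — 10 moves in all.
Check: all required cells visited; 10 ≤ 10 moves.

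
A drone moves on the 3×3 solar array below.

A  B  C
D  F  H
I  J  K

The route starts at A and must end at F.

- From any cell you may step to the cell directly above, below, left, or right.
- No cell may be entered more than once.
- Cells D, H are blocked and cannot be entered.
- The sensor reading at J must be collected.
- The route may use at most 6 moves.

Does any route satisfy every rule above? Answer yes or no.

Every way from A to J runs through F — but F is where the route must end, so it would be entered once on the way to J and again at the finish.

no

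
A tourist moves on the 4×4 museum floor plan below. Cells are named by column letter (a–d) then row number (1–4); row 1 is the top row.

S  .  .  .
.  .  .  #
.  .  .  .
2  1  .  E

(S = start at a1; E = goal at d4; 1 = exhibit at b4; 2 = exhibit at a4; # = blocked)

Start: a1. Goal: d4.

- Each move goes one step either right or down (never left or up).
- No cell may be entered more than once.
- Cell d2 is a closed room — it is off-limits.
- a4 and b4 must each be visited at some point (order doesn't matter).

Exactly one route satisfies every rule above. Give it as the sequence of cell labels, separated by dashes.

a1 - a2 - a3 - a4 - b4 - c4 - d4

Moves only go right or down, so the column and row indices never decrease.
Route from a1: 3× down (reaching a4), 3× right (reaching d4) — 6 moves in all.
Check: all required cells visited.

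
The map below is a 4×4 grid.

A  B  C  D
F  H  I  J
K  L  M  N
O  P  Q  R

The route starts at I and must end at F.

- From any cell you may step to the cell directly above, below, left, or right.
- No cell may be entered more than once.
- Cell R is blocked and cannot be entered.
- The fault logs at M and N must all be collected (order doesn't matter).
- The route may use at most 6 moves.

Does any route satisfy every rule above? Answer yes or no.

yes

One route that works: I → J → N → M → L → H → F.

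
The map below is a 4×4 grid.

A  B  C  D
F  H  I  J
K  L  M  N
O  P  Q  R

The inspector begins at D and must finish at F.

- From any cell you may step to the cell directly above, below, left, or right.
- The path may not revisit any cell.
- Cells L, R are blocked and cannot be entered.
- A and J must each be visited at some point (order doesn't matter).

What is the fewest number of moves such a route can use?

Any route passes through A and J in some order between D and F. Summing Manhattan distances along each leg and taking the cheapest ordering (D → J → A → F) gives a lower bound of 1 + 4 + 1 = 6 moves.
A route of 6 moves achieves this: D → J → I → C → B → A → F.
Since 6 matches the lower bound, it is optimal.

6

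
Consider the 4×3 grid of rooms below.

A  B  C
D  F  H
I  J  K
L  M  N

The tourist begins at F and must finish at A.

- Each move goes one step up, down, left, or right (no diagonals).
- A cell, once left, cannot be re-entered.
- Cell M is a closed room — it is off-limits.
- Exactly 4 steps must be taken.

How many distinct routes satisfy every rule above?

Need simple routes of exactly 4 moves from F to A (Manhattan distance 2, so 1 moves are spent on a detour and 1 undoing it).
Enumerating: F J I D A | F H C B A.
That gives 2 routes.

2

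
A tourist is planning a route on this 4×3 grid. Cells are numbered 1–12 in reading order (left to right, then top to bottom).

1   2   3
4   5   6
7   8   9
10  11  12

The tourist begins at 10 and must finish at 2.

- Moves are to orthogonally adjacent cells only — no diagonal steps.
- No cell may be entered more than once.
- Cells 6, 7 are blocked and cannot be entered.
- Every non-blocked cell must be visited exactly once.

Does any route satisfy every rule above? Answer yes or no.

Cell 3 has only one open neighbour but is neither the start nor the goal, so a Hamiltonian route would have to both enter and leave it through the same neighbour — impossible without revisiting.

no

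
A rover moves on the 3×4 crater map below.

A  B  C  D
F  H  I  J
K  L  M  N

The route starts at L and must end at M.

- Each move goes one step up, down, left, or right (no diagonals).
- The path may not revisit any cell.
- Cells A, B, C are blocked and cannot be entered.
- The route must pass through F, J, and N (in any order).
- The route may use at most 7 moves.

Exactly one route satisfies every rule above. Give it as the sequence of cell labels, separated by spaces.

Any route must reach F, J, and N and still end at M within 7 moves, so the order of the required stops is forced.
Route from L: left 1 to K, up 1 to F, right 3 to J, down 1 to N, left 1 to M — 7 moves in all.
Check: all required cells visited; 7 ≤ 7 moves.

L K F H I J N M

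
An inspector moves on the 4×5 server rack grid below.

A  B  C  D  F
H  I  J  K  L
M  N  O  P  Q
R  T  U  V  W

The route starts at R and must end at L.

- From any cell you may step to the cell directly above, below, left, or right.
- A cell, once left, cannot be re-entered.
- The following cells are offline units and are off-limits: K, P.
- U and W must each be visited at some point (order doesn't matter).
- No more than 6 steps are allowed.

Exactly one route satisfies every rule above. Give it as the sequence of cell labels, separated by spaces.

R T U V W Q L

The 6-move cap with required stops at U, W leaves no slack for detours.
Route from R: 4× right (reaching W), 2× up (reaching L) — 6 moves in all.
Check: all required cells visited; 6 ≤ 6 moves.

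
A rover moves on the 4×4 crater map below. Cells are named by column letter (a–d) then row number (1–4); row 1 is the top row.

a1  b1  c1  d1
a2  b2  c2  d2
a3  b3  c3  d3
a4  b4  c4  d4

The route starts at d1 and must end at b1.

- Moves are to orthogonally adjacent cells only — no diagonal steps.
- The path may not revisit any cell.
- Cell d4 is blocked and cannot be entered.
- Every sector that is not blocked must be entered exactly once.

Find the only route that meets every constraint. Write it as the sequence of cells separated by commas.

Need to visit all 15 open cells exactly once, starting at d1 and ending at b1.
Cell c4 has only two open neighbours (c3 and b4), so the path must pass straight through it: one of those is the cell it's entered from and the other is where it exits.
Route from d1: left to c1, down to c2, right to d2, down to d3, left to c3, down to c4, 2× left (reaching a4), up to a3, right to b3, up to b2, left to a2, up to a1, right to b1 — 14 moves in all.
Check: all 15 open cells covered.

d1, c1, c2, d2, d3, c3, c4, b4, a4, a3, b3, b2, a2, a1, b1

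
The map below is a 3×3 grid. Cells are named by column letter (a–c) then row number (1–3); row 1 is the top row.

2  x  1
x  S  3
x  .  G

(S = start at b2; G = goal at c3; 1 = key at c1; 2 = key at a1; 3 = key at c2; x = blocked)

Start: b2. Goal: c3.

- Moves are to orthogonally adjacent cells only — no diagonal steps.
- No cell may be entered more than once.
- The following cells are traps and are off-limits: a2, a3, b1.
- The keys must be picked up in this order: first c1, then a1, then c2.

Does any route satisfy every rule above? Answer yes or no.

The blocked cells wall a1 off from b2 completely — no sequence of moves reaches it at all, so no route can satisfy the rules.

no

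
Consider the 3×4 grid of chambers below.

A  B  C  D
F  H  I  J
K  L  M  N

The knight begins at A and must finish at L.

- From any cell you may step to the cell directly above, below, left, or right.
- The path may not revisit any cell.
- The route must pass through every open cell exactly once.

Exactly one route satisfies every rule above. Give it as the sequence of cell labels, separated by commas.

Need to visit all 12 open cells exactly once, starting at A and ending at L.
Cell K has only two open neighbours (F and L), so the path must pass straight through it: one of those is the cell it's entered from and the other is where it exits.
Route from A: 3× right (reaching D), 2× down (reaching N), left to M, up to I, 2× left (reaching F), down to K, right to L — 11 moves in all.
Check: all 12 open cells covered.

A, B, C, D, J, N, M, I, H, F, K, L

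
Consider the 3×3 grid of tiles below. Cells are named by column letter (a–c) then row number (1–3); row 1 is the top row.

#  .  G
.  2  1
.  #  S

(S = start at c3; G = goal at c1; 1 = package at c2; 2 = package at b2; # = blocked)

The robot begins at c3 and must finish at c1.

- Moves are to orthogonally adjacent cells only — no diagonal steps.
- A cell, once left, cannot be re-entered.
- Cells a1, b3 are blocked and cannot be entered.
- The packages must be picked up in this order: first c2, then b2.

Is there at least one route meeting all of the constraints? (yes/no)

One route that works: c3 → c2 → b2 → b1 → c1.

yes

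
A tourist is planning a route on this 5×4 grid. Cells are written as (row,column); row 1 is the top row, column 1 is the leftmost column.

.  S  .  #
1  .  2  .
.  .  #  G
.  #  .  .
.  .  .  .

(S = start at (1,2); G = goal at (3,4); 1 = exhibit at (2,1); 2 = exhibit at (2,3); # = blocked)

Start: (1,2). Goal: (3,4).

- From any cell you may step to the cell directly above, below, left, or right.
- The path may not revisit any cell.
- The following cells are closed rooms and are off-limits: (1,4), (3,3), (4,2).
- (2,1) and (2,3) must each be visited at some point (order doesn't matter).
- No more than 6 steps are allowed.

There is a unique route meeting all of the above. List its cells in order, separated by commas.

Any route must reach (2,1) and (2,3) and still end at (3,4) within 6 moves, so the order of the required stops is forced.
Route from (1,2): left 1 to (1,1), down 1 to (2,1), right 3 to (2,4), down 1 to (3,4) — 6 moves in all.
Check: all required cells visited; 6 ≤ 6 moves.

(1,2), (1,1), (2,1), (2,2), (2,3), (2,4), (3,4)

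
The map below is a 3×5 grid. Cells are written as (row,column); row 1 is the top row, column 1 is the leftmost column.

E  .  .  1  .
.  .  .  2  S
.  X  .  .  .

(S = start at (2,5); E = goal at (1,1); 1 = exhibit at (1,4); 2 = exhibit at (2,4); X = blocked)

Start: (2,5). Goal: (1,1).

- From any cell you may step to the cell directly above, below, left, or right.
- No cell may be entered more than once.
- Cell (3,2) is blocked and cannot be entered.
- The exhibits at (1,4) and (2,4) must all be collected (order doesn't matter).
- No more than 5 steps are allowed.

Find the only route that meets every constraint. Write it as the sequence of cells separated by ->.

The budget equals the shortest possible length, so every move has to be on a shortest route through the required cells.
Route from (2,5): left to (2,4), up to (1,4), 3× left (reaching (1,1)) — 5 moves in all.
Check: all required cells visited; 5 ≤ 5 moves.

(2,5) -> (2,4) -> (1,4) -> (1,3) -> (1,2) -> (1,1)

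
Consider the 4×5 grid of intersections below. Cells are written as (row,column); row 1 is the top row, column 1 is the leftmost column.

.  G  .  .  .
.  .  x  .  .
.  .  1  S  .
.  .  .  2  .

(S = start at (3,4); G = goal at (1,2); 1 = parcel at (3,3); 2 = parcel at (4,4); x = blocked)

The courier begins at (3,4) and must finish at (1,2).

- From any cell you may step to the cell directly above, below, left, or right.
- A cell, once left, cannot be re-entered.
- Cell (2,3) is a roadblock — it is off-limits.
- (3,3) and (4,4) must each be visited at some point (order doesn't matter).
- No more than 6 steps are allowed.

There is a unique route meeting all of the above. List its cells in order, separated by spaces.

(3,4) (4,4) (4,3) (3,3) (3,2) (2,2) (1,2)

The budget equals the shortest possible length, so every move has to be on a shortest route through the required cells.
Route from (3,4): down 1 to (4,4), left 1 to (4,3), up 1 to (3,3), left 1 to (3,2), up 2 to (1,2) — 6 moves in all.
Check: all required cells visited; 6 ≤ 6 moves.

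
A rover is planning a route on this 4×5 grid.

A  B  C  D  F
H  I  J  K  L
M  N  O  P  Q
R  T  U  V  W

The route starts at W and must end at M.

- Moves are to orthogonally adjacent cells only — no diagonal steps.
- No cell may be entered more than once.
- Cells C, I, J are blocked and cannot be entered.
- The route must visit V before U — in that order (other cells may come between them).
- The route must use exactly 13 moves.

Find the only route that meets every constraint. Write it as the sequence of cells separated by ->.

W -> Q -> L -> F -> D -> K -> P -> V -> U -> O -> N -> T -> R -> M

The waypoints must appear in the order V, U, with no cell reused.
Route from W: 3× up (reaching F), left to D, 3× down (reaching V), left to U, up to O, left to N, down to T, left to R, up to M — 13 moves in all.
Check: order respected (V at step 7, U at step 8); 13 moves as required.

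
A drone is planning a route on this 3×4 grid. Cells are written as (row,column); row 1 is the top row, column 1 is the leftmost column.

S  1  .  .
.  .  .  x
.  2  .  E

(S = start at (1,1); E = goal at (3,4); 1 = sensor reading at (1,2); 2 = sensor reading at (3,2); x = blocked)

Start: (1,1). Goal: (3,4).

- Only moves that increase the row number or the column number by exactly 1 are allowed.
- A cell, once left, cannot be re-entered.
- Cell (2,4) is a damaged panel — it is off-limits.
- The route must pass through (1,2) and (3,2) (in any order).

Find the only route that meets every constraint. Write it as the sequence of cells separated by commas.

Moves only go right or down, so the column and row indices never decrease.
Route from (1,1): right 1 to (1,2), down 2 to (3,2), right 2 to (3,4) — 5 moves in all.
Check: all required cells visited.

(1,1), (1,2), (2,2), (3,2), (3,3), (3,4)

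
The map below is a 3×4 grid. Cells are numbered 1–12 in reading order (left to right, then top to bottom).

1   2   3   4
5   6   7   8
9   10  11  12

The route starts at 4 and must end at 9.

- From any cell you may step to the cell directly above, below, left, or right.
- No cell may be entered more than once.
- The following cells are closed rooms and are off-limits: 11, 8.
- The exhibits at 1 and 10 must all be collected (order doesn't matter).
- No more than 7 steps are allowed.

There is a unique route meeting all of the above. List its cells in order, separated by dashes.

4 - 3 - 2 - 1 - 5 - 6 - 10 - 9

The 7-move cap with required stops at 1, 10 leaves no slack for detours.
Route from 4: left 3 to 1, down 1 to 5, right 1 to 6, down 1 to 10, left 1 to 9 — 7 moves in all.
Check: all required cells visited; 7 ≤ 7 moves.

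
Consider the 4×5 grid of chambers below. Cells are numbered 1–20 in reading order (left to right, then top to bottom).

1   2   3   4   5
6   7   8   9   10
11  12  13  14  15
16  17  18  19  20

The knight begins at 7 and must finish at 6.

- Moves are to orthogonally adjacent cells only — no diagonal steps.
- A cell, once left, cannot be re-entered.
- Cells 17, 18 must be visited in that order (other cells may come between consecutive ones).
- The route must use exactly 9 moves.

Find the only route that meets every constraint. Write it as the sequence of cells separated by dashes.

7 - 12 - 17 - 18 - 13 - 8 - 3 - 2 - 1 - 6

The waypoints must appear in the order 17, 18, with no cell reused.
Route from 7: down 2 to 17, right 1 to 18, up 3 to 3, left 2 to 1, down 1 to 6 — 9 moves in all.
Check: order respected (17 at step 2, 18 at step 3); 9 moves as required.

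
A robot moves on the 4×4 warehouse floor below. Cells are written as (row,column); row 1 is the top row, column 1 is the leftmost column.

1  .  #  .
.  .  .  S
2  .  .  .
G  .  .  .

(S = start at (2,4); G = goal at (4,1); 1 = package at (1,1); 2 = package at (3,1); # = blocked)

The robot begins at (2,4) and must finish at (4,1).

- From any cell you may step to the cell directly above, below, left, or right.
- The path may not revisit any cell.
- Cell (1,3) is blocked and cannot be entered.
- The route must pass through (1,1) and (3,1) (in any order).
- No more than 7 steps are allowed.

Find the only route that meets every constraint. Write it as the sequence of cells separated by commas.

(2,4), (2,3), (2,2), (1,2), (1,1), (2,1), (3,1), (4,1)

The budget equals the shortest possible length, so every move has to be on a shortest route through the required cells.
Route from (2,4): left 2 to (2,2), up 1 to (1,2), left 1 to (1,1), down 3 to (4,1) — 7 moves in all.
Check: all required cells visited; 7 ≤ 7 moves.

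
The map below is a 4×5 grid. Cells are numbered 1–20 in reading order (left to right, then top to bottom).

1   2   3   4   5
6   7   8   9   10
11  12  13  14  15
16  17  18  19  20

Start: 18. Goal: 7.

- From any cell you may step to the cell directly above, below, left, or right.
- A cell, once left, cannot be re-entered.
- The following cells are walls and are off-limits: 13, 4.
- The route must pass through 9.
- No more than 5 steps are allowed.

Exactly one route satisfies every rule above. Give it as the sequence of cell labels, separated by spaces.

18 19 14 9 8 7

The 5-move cap with required stops at 9 leaves no slack for detours.
Route from 18: right 1 to 19, up 2 to 9, left 2 to 7 — 5 moves in all.
Check: all required cells visited; 5 ≤ 5 moves.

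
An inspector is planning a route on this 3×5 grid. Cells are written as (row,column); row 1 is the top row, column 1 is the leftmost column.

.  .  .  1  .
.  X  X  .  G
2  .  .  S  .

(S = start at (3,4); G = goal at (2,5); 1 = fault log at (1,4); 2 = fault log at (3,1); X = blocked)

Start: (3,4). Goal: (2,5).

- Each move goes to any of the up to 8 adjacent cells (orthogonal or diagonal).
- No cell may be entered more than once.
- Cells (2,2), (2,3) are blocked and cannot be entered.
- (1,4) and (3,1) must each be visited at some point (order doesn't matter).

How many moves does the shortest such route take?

Any route passes through (1,4) and (3,1) in some order between (3,4) and (2,5). Summing Chebyshev distances along each leg and taking the cheapest ordering ((3,4) → (3,1) → (1,4) → (2,5)) gives a lower bound of 3 + 3 + 1 = 7 moves.
That bound ignores the blocked cells. Measuring each leg by the fewest moves that actually steer around them ((3,4)→(3,1): 3; (3,1)→(1,4): 4; (1,4)→(2,5): 1) raises the lower bound to 8.
A route of 8 moves exists: (3,4) → (3,3) → (3,2) → (3,1) → (2,1) → (1,2) → (1,3) → (1,4) → (2,5).
Since 8 matches that lower bound, it is optimal.

8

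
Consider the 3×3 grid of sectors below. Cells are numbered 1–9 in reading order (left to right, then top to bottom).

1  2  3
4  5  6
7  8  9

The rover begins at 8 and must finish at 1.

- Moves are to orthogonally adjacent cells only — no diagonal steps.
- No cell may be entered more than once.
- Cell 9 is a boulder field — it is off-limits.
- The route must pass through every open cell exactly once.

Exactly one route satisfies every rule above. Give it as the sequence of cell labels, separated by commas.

Need to visit all 8 open cells exactly once, starting at 8 and ending at 1.
Route from 8: left 1 to 7, up 1 to 4, right 2 to 6, up 1 to 3, left 2 to 1 — 7 moves in all.
Check: all 8 open cells covered.

8, 7, 4, 5, 6, 3, 2, 1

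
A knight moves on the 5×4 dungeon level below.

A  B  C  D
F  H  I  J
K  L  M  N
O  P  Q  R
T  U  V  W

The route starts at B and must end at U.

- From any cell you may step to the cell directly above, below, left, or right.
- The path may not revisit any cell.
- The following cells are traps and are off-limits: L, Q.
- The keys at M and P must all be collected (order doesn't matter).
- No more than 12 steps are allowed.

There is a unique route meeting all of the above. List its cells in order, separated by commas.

B, C, D, J, N, M, I, H, F, K, O, P, U

The 12-move cap with required stops at M, P leaves no slack for detours.
Route from B: right 2 to D, down 2 to N, left 1 to M, up 1 to I, left 2 to F, down 2 to O, right 1 to P, down 1 to U — 12 moves in all.
Check: all required cells visited; 12 ≤ 12 moves.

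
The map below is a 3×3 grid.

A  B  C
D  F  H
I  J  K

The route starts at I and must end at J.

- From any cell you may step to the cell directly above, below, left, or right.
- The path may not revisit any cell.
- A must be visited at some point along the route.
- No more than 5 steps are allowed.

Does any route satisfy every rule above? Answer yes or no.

yes

One route that works: I → D → A → B → F → J.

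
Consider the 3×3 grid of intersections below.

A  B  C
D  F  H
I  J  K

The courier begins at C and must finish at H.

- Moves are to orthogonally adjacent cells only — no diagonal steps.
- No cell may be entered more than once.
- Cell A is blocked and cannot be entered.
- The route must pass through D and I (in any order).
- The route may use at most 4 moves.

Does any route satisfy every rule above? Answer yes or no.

no

Even ignoring the no-revisit rule, getting from C to H, taking the cheapest ordering C → I → D → H needs at least 4 + 1 + 2 = 7 moves (Manhattan distance per leg), which exceeds the 4-move limit.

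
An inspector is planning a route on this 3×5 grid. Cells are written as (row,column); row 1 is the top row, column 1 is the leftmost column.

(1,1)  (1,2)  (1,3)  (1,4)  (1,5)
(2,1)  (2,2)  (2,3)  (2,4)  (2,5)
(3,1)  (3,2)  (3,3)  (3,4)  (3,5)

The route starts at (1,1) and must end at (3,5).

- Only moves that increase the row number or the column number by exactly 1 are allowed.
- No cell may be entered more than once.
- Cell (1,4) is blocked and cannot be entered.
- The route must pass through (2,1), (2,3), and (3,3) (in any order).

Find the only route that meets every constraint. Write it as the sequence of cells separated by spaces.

Moves only go right or down, so the column and row indices never decrease.
Route from (1,1): down 1 to (2,1), right 2 to (2,3), down 1 to (3,3), right 2 to (3,5) — 6 moves in all.
Check: all required cells visited.

(1,1) (2,1) (2,2) (2,3) (3,3) (3,4) (3,5)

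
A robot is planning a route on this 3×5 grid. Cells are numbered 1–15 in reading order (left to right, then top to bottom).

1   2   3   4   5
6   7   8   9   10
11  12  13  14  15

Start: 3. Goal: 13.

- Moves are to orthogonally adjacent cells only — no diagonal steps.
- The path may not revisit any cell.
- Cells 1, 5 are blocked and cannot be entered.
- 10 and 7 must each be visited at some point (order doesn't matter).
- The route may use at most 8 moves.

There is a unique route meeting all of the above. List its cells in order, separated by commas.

The 8-move cap with required stops at 10, 7 leaves no slack for detours.
Route from 3: left 1 to 2, down 1 to 7, right 3 to 10, down 1 to 15, left 2 to 13 — 8 moves in all.
Check: all required cells visited; 8 ≤ 8 moves.

3, 2, 7, 8, 9, 10, 15, 14, 13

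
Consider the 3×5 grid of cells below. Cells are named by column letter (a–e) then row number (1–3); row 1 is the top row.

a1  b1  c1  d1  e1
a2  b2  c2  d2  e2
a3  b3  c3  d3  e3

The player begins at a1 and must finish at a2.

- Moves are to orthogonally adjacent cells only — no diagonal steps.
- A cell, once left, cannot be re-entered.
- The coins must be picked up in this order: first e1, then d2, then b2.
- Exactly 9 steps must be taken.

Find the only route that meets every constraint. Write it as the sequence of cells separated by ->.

The waypoints must appear in the order e1, d2, b2, with no cell reused.
Route from a1: 4× right (reaching e1), down to e2, 4× left (reaching a2) — 9 moves in all.
Check: order respected (e1 at step 4, d2 at step 6, b2 at step 8); 9 moves as required.

a1 -> b1 -> c1 -> d1 -> e1 -> e2 -> d2 -> c2 -> b2 -> a2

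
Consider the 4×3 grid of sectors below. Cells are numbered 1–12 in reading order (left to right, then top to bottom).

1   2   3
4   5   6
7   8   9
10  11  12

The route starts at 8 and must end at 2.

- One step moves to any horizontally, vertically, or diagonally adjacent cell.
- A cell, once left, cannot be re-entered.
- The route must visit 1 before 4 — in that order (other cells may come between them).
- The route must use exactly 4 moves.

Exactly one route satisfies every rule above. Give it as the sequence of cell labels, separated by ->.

The waypoints must appear in the order 1, 4, with no cell reused.
Route from 8: up to 5, up-left to 1, down to 4, up-right to 2 — 4 moves in all.
Check: order respected (1 at step 2, 4 at step 3); 4 moves as required.

8 -> 5 -> 1 -> 4 -> 2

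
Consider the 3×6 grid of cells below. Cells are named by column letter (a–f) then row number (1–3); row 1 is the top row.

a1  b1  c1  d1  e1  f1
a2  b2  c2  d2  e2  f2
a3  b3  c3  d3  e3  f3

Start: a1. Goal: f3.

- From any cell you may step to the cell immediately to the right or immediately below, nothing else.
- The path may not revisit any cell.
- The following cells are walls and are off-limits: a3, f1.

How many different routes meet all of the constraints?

A right/down-only route from a1 to f3 makes exactly 2 down-moves and 5 right-moves in some order.
With no other constraints that would be C(7,2) = 21 routes.
Subtract routes through each blocked cell (inclusion–exclusion for overlaps): − through f1: 1 − through a3: 1 → 19.
That gives 19 routes.

19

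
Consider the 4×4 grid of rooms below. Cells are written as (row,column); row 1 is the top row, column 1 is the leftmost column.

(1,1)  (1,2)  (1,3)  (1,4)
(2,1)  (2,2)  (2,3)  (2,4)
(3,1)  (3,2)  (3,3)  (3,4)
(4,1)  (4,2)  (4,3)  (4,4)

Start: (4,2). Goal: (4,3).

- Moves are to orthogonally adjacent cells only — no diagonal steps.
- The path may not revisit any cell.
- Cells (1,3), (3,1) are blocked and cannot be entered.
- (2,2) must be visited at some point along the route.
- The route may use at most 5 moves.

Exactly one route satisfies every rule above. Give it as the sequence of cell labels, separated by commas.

The budget equals the shortest possible length, so every move has to be on a shortest route through the required cells.
Route from (4,2): up 2 to (2,2), right 1 to (2,3), down 2 to (4,3) — 5 moves in all.
Check: all required cells visited; 5 ≤ 5 moves.

(4,2), (3,2), (2,2), (2,3), (3,3), (4,3)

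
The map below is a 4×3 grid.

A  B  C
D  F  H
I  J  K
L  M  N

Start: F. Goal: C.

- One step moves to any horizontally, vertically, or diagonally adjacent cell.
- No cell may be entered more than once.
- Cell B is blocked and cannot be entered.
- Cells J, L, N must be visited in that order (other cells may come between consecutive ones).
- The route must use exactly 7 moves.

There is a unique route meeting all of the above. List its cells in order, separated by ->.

F -> J -> L -> M -> N -> K -> H -> C

The waypoints must appear in the order J, L, N, with no cell reused.
Route from F: down 1 to J, down-left 1 to L, right 2 to N, up 3 to C — 7 moves in all.
Check: order respected (J at step 1, L at step 2, N at step 4); 7 moves as required.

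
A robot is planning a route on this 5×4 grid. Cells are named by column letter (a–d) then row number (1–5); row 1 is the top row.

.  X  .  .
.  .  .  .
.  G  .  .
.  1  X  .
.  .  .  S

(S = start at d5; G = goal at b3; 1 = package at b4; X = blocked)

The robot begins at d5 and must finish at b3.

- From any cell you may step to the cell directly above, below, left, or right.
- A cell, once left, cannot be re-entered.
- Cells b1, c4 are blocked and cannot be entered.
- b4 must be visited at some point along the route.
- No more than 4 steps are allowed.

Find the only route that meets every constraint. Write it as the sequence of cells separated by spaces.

d5 c5 b5 b4 b3

The budget equals the shortest possible length, so every move has to be on a shortest route through the required cells.
Route from d5: 2× left (reaching b5), 2× up (reaching b3) — 4 moves in all.
Check: all required cells visited; 4 ≤ 4 moves.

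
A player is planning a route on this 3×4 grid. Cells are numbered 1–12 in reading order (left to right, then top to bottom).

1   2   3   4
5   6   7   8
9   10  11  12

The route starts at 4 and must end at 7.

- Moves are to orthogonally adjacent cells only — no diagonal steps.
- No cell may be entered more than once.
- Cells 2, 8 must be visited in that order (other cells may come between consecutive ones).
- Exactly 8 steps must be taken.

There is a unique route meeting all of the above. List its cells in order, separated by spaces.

4 3 2 6 10 11 12 8 7

The waypoints must appear in the order 2, 8, with no cell reused.
Route from 4: 2× left (reaching 2), 2× down (reaching 10), 2× right (reaching 12), up to 8, left to 7 — 8 moves in all.
Check: order respected (2 at step 2, 8 at step 7); 8 moves as required.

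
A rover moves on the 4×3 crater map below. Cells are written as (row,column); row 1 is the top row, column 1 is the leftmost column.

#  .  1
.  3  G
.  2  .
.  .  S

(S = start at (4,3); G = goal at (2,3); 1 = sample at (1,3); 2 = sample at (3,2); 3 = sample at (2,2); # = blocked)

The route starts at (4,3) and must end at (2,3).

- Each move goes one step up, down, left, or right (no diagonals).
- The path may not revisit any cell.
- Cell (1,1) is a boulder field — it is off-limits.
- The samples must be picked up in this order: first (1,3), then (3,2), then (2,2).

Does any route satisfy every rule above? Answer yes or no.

no

Ignoring the required order, 6 revisit-free routes from (4,3) to (2,3) pass through all of (1,3), (3,2), and (2,2); the waypoint orders that occur are (3,2) → (2,2) → (1,3) (6) — never (1,3) → (3,2) → (2,2).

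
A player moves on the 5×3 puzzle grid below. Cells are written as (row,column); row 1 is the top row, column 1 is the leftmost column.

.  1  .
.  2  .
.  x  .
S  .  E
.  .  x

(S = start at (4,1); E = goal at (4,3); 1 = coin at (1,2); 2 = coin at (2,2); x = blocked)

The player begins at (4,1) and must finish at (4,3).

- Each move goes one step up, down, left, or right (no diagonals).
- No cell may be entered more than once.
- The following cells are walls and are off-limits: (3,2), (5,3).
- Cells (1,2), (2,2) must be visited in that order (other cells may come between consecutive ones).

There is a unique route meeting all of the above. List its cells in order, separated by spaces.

The waypoints must appear in the order (1,2), (2,2), with no cell reused.
Route from (4,1): 3× up (reaching (1,1)), right to (1,2), down to (2,2), right to (2,3), 2× down (reaching (4,3)) — 8 moves in all.
Check: order respected (1 at step 4, 2 at step 5).

(4,1) (3,1) (2,1) (1,1) (1,2) (2,2) (2,3) (3,3) (4,3)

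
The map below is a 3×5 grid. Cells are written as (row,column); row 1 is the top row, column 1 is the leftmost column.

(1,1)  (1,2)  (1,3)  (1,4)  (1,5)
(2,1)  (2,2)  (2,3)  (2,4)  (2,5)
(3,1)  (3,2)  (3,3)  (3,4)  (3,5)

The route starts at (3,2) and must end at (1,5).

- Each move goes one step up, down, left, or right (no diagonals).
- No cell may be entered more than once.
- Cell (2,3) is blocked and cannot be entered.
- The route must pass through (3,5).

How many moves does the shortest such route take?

Any route passes through (3,5) somewhere between (3,2) and (1,5). Summing Manhattan distances along the two legs ((3,2) → (3,5) → (1,5)) gives a lower bound of 3 + 2 = 5 moves.
A route of 5 moves achieves this: (3,2) → (3,3) → (3,4) → (3,5) → (2,5) → (1,5).
Since 5 matches the lower bound, it is optimal.

5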